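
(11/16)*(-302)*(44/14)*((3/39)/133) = -18271/48412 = -0.38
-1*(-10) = 10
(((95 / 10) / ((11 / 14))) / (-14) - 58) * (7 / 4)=-9065 / 88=-103.01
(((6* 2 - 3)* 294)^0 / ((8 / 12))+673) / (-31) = -1349 / 62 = -21.76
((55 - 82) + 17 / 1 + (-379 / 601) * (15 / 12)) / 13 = -0.83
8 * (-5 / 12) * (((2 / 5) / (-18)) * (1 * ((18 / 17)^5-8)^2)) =179334830453888 / 54431835312123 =3.29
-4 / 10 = -2 / 5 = -0.40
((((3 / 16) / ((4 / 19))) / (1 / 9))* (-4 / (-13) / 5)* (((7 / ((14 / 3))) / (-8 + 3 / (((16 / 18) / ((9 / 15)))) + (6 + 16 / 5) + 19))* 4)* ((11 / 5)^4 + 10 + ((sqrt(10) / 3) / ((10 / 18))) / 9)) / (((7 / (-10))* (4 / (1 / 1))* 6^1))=-824391 / 3111500 - 171* sqrt(10) / 323596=-0.27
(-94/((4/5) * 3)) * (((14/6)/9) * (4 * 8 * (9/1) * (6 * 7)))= -368480/3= -122826.67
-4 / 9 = -0.44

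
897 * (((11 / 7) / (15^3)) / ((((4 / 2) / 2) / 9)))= 3289 / 875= 3.76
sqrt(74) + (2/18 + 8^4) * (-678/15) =-1666298/9 + sqrt(74) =-185135.62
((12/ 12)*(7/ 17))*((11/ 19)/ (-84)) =-11/ 3876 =-0.00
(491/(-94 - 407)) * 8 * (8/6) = -15712/1503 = -10.45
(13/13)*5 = 5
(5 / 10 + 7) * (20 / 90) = 5 / 3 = 1.67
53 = 53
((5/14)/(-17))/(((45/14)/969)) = -19/3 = -6.33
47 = 47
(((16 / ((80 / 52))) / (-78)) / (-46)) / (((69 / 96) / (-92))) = -128 / 345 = -0.37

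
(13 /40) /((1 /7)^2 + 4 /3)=1911 /7960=0.24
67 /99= 0.68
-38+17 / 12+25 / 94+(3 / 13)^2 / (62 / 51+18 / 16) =-3303782777 / 91026780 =-36.29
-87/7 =-12.43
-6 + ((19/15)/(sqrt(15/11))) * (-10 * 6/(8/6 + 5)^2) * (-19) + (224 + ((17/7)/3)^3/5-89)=12 * sqrt(165)/5 + 5978258/46305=159.93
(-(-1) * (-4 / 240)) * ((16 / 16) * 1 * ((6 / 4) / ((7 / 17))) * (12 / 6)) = -17 / 140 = -0.12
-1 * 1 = -1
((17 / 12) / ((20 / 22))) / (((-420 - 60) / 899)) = -168113 / 57600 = -2.92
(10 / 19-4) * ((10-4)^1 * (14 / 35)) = -792 / 95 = -8.34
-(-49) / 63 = 7 / 9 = 0.78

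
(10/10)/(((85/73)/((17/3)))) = 4.87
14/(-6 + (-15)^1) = -2/3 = -0.67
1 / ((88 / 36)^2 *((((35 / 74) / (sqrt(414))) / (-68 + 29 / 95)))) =-57821121 *sqrt(46) / 804650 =-487.37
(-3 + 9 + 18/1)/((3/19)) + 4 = 156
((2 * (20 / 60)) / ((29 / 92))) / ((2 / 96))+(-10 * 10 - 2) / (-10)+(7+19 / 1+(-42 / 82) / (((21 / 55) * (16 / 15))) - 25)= 10602039 / 95120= 111.46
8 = 8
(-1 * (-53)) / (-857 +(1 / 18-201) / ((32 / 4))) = -0.06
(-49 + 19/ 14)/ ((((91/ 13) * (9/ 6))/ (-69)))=15341/ 49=313.08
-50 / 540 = -5 / 54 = -0.09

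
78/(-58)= -39/29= -1.34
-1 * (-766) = 766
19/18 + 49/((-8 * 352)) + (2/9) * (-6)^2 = 229063/25344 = 9.04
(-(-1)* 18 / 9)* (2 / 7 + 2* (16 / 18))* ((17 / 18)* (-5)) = -11050 / 567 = -19.49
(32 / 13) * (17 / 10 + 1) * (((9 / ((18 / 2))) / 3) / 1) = 2.22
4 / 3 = 1.33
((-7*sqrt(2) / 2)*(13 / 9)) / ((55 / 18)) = -91*sqrt(2) / 55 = -2.34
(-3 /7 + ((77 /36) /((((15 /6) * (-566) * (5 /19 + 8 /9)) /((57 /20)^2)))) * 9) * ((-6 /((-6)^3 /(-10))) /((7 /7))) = 545827027 /3746467200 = 0.15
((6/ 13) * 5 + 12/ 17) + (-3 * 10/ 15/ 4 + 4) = 2879/ 442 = 6.51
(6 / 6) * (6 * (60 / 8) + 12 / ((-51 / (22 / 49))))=37397 / 833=44.89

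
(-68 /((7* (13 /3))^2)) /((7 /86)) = -52632 /57967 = -0.91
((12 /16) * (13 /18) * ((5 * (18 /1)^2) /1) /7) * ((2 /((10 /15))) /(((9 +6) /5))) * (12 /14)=5265 /49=107.45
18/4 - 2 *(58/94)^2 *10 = -13759/4418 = -3.11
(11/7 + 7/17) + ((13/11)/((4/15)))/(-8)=59867/41888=1.43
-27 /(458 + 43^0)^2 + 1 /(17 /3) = 1376 /7803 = 0.18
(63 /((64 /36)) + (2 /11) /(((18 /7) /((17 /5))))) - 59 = -184711 /7920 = -23.32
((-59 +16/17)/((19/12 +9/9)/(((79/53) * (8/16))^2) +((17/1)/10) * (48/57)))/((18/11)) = -2145687005/367840322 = -5.83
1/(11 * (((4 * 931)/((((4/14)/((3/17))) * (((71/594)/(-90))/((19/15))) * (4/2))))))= -1207/14563070676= -0.00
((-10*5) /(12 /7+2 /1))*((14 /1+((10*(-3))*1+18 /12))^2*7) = -1030225 /52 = -19812.02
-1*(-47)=47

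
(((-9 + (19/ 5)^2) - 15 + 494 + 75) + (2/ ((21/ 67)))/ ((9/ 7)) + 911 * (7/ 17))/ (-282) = -10780999/ 3235950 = -3.33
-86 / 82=-43 / 41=-1.05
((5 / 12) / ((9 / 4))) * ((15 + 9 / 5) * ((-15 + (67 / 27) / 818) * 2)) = -9274244 / 99387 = -93.31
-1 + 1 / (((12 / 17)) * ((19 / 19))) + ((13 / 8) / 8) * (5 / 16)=1475 / 3072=0.48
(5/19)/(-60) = -0.00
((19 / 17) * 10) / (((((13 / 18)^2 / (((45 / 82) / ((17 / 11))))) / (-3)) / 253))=-11564199900 / 2002481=-5774.94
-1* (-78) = 78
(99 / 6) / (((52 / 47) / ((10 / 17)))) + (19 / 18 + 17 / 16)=346585 / 31824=10.89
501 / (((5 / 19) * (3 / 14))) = 44422 / 5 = 8884.40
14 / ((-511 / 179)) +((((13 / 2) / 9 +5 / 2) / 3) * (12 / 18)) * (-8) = -62870 / 5913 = -10.63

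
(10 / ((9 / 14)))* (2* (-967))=-30084.44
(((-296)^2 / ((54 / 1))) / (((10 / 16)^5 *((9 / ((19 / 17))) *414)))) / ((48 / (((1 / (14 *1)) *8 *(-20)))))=-13637255168 / 11223410625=-1.22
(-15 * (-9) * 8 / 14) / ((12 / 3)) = 135 / 7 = 19.29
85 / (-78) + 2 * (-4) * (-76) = 47339 / 78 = 606.91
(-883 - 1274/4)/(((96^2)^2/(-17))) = 1513/6291456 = 0.00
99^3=970299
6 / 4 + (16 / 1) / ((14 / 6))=117 / 14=8.36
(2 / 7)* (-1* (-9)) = 18 / 7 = 2.57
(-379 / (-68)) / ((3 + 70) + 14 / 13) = 4927 / 65484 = 0.08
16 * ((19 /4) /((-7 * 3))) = -76 /21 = -3.62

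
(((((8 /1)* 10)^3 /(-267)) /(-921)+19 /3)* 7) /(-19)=-14485877 /4672233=-3.10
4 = 4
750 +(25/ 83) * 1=62275/ 83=750.30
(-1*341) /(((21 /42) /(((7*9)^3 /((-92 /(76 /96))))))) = 540018171 /368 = 1467440.68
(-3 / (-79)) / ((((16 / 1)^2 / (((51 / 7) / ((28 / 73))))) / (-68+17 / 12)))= -2974677 / 15855616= -0.19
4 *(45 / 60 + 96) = 387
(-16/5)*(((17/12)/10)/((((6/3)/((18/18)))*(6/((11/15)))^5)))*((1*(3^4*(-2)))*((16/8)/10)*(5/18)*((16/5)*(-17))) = -46543739/15377343750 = -0.00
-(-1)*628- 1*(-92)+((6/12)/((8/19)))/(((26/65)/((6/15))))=11539/16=721.19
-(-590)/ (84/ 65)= 19175/ 42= 456.55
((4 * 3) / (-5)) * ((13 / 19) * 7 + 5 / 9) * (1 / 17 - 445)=27653984 / 4845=5707.74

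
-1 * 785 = -785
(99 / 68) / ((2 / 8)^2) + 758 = 13282 / 17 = 781.29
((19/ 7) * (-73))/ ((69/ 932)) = -1292684/ 483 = -2676.36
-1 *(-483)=483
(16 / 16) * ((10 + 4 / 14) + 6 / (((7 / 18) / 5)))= 612 / 7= 87.43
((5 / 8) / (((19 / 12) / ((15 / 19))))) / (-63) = -0.00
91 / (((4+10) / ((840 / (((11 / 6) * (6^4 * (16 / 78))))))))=5915 / 528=11.20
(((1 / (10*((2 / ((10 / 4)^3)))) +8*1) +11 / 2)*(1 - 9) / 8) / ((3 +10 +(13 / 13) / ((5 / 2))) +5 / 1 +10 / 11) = -25135 / 33984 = -0.74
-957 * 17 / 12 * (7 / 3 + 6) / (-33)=12325 / 36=342.36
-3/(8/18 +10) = -27/94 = -0.29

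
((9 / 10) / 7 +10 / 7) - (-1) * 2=249 / 70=3.56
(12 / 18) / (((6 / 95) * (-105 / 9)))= -19 / 21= -0.90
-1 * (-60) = 60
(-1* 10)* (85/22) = -425/11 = -38.64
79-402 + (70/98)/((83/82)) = -187253/581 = -322.29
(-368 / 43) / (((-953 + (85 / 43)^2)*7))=1978 / 1535513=0.00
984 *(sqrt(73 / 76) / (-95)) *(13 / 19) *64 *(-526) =215314944 *sqrt(1387) / 34295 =233819.97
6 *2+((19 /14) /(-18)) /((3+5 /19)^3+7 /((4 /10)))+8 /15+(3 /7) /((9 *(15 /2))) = 1132288859 /90306846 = 12.54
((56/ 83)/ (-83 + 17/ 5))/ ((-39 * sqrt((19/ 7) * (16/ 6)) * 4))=35 * sqrt(798)/ 48956388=0.00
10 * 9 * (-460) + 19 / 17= -703781 / 17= -41398.88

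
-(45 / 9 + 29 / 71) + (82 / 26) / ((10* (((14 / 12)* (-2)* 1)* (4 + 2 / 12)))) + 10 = 3682051 / 807625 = 4.56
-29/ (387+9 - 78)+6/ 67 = -35/ 21306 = -0.00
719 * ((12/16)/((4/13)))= 28041/16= 1752.56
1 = 1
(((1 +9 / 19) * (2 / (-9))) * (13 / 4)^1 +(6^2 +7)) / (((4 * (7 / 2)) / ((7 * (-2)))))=-7171 / 171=-41.94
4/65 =0.06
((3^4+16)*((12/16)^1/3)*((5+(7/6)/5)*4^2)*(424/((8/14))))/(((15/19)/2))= 858793768/225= 3816861.19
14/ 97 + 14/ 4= 707/ 194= 3.64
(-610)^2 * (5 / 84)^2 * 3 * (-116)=-67443125 / 147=-458796.77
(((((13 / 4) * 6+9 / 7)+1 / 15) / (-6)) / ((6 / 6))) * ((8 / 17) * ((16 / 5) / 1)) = -140128 / 26775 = -5.23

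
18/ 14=9/ 7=1.29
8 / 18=4 / 9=0.44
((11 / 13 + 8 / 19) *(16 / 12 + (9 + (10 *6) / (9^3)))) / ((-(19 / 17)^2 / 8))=-1831573336 / 21667581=-84.53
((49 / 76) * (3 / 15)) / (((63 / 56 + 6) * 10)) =49 / 27075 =0.00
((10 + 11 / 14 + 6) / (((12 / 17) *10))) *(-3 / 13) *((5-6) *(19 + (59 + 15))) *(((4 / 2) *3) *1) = 222921 / 728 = 306.21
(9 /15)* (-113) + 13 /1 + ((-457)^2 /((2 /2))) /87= 1020407 /435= 2345.76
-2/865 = -0.00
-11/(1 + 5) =-11/6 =-1.83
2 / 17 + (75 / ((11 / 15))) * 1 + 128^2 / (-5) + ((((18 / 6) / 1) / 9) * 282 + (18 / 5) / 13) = -37439013 / 12155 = -3080.13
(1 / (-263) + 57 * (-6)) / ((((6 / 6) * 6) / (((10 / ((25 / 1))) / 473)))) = -8177 / 169635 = -0.05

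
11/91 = 0.12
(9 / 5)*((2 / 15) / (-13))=-6 / 325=-0.02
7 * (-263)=-1841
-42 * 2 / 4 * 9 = -189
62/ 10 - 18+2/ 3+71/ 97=-15134/ 1455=-10.40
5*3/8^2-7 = -433/64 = -6.77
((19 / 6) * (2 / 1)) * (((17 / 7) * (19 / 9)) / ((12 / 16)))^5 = 68401585622033408 / 723486239847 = 94544.42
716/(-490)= -1.46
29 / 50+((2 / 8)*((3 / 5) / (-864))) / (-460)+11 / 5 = 7365889 / 2649600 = 2.78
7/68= 0.10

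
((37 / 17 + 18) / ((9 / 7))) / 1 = 2401 / 153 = 15.69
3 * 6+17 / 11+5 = 270 / 11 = 24.55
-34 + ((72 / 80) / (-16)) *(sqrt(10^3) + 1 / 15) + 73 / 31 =-784893 / 24800 - 9 *sqrt(10) / 16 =-33.43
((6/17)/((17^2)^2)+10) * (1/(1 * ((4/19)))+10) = 147.50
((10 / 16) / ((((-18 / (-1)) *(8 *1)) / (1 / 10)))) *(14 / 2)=7 / 2304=0.00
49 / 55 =0.89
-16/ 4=-4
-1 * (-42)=42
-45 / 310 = -0.15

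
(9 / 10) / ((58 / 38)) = 171 / 290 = 0.59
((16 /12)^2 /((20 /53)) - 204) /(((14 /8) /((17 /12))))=-161.33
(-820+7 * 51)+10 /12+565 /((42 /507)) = 133522 /21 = 6358.19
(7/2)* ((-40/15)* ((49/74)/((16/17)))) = -6.57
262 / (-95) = -262 / 95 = -2.76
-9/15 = -3/5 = -0.60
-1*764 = -764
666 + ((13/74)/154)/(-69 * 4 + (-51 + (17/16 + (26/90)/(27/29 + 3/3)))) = 445075940862/668282197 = 666.00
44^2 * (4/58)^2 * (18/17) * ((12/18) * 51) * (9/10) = 1254528/4205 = 298.34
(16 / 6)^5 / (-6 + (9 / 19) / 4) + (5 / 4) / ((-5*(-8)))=-79583155 / 3475872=-22.90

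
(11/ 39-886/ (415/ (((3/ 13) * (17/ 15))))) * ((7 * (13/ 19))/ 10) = -156527/ 1182750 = -0.13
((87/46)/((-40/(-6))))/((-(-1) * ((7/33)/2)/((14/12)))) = 2871/920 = 3.12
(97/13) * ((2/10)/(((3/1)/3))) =97/65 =1.49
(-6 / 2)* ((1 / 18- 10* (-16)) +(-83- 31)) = -829 / 6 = -138.17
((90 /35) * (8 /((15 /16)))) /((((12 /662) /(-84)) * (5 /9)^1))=-4575744 /25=-183029.76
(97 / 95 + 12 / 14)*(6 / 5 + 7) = 51209 / 3325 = 15.40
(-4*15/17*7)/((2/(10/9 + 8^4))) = -2581180/51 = -50611.37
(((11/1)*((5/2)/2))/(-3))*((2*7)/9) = -385/54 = -7.13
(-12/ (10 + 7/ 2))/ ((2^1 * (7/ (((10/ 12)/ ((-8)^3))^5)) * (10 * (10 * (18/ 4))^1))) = 125/ 77563807532341788672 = 0.00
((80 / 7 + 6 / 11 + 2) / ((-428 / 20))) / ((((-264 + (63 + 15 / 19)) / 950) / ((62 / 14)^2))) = 23330437250 / 383929161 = 60.77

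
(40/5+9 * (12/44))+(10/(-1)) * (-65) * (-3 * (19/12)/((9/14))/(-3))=478580/297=1611.38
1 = 1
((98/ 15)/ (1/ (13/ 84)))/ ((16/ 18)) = 91/ 80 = 1.14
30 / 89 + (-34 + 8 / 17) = -50220 / 1513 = -33.19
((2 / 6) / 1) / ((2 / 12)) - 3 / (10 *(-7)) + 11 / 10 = 22 / 7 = 3.14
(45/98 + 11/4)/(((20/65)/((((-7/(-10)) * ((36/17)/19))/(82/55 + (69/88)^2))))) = 4190472/10843889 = 0.39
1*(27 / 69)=9 / 23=0.39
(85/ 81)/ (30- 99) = -85/ 5589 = -0.02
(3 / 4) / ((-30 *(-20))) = 1 / 800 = 0.00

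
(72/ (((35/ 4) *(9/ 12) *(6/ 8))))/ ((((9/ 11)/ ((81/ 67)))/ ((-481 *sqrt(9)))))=-73142784/ 2345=-31190.95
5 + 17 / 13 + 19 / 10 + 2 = 1327 / 130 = 10.21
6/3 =2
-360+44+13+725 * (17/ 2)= 11719/ 2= 5859.50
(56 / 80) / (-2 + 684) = 7 / 6820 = 0.00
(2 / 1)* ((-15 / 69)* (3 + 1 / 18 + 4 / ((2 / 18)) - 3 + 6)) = -3785 / 207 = -18.29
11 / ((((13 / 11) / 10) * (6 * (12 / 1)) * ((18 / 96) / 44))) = 303.36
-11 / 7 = -1.57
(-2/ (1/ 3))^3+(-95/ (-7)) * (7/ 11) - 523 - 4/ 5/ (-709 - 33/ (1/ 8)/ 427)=-12171772402/ 16665385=-730.36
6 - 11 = -5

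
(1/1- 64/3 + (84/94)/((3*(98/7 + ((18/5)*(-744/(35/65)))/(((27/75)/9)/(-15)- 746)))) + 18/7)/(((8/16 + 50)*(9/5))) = -3544764470900/18155753164017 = -0.20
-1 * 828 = -828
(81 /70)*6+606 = 21453 /35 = 612.94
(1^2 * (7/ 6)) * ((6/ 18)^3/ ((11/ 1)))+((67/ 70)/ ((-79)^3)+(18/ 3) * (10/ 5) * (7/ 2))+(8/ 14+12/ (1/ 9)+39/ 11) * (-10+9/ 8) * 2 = -17115661899407/ 8785954980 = -1948.07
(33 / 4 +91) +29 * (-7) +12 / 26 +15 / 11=-58301 / 572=-101.92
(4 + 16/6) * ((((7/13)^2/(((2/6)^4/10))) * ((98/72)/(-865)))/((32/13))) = -36015/35984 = -1.00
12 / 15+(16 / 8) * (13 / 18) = 101 / 45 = 2.24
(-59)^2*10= 34810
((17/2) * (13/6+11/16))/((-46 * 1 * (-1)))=2329/4416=0.53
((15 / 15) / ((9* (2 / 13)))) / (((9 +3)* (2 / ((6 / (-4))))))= -13 / 288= -0.05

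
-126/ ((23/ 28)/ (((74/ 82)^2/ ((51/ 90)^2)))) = -4346848800/ 11173607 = -389.03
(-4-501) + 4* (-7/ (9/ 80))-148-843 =-1744.89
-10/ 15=-2/ 3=-0.67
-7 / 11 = -0.64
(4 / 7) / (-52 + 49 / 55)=-220 / 19677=-0.01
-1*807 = -807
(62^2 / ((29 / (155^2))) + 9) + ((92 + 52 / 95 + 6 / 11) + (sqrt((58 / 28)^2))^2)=18916189017413 / 5939780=3184661.56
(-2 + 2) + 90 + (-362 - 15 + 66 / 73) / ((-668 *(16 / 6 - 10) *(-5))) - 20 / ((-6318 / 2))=305083536847 / 3389000472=90.02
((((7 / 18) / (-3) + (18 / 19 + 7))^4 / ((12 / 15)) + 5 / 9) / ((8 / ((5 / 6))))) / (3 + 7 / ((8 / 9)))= 103491753533228425 / 2313768676917888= 44.73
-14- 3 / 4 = -59 / 4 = -14.75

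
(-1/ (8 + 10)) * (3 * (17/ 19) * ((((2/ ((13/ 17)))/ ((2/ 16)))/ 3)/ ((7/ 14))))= -4624/ 2223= -2.08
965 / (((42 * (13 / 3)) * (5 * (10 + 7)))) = 193 / 3094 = 0.06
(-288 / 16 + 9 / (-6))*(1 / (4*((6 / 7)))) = -5.69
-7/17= -0.41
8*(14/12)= 28/3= 9.33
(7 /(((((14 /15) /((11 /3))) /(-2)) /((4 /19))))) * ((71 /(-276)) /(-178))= -0.02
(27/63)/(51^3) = 1/309519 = 0.00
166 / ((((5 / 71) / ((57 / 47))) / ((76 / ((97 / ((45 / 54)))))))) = 8509492 / 4559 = 1866.53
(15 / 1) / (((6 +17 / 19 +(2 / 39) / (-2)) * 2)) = 1.09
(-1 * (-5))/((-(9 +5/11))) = -55/104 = -0.53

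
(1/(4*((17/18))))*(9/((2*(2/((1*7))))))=567/136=4.17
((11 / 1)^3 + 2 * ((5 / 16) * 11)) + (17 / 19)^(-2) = 3096055 / 2312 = 1339.12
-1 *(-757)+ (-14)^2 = 953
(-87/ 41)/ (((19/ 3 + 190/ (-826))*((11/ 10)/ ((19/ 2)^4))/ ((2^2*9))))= -92677.49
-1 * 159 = -159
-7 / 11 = -0.64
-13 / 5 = -2.60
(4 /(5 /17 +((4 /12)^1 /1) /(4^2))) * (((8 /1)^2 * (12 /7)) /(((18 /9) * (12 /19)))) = 1103.12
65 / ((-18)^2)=65 / 324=0.20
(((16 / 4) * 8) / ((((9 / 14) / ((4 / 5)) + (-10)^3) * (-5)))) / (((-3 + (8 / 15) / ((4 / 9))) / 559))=-1001728 / 503595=-1.99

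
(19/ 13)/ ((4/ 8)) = 2.92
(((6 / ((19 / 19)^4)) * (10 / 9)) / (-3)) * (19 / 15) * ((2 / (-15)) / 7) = 152 / 2835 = 0.05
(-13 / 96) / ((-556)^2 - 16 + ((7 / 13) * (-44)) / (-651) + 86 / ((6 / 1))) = -5239 / 11959790496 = -0.00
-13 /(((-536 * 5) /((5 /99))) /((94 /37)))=611 /981684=0.00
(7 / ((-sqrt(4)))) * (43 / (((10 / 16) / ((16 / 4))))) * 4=-19264 / 5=-3852.80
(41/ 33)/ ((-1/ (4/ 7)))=-164/ 231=-0.71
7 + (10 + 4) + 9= 30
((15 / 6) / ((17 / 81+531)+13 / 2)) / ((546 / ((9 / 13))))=1215 / 206099894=0.00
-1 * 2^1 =-2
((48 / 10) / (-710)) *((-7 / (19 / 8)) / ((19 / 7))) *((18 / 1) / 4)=21168 / 640775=0.03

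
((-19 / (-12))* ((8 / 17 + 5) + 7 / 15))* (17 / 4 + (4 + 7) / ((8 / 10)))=14383 / 85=169.21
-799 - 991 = -1790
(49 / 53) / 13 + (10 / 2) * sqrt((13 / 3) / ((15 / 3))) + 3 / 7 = 2410 / 4823 + sqrt(195) / 3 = 5.15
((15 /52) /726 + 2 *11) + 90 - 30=1031893 /12584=82.00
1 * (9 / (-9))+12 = 11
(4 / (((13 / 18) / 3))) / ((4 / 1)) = 54 / 13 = 4.15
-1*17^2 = -289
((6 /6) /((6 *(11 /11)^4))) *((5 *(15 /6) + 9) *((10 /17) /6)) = 215 /612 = 0.35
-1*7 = -7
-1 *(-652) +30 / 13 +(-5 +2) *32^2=-31430 / 13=-2417.69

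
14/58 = 7/29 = 0.24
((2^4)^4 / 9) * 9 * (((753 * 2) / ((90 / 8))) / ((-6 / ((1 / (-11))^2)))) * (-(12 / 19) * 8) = 61056.71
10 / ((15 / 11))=22 / 3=7.33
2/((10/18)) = 18/5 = 3.60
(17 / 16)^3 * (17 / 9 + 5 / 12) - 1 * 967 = -142182173 / 147456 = -964.23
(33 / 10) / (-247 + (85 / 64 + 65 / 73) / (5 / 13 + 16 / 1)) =-165856 / 12407265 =-0.01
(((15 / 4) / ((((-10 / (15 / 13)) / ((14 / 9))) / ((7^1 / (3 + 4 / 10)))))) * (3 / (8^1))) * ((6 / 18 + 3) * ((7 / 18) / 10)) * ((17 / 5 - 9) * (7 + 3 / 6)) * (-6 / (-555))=12005 / 392496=0.03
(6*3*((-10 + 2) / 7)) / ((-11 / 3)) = 432 / 77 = 5.61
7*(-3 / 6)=-7 / 2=-3.50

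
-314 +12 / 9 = -938 / 3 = -312.67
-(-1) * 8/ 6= 4/ 3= 1.33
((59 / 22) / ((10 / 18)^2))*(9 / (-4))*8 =-43011 / 275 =-156.40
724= 724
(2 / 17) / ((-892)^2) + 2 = 2.00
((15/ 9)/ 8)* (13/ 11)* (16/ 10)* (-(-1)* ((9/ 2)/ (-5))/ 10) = -39/ 1100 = -0.04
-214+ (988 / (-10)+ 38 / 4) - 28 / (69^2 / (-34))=-14430593 / 47610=-303.10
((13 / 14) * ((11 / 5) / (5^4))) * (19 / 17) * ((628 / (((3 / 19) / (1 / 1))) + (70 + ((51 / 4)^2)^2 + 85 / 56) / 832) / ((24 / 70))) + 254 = 26032896359381 / 87736320000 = 296.72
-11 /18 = -0.61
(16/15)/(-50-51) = -16/1515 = -0.01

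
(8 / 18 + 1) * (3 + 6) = 13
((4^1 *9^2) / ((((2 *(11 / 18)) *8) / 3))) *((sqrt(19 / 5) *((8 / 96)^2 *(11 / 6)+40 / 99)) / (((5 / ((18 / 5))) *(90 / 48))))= 962523 *sqrt(95) / 302500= 31.01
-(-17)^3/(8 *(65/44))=54043/130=415.72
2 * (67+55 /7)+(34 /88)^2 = 2030951 /13552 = 149.86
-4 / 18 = -2 / 9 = -0.22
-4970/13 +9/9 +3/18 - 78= -35813/78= -459.14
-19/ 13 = -1.46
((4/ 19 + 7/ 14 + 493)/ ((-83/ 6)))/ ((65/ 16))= -8.79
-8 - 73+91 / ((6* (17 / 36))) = -831 / 17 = -48.88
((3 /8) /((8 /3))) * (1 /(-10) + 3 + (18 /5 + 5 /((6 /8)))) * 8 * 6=711 /8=88.88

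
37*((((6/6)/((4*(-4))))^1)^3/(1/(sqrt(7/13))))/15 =-37*sqrt(91)/798720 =-0.00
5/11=0.45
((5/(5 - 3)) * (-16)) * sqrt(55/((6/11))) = -220 * sqrt(30)/3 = -401.66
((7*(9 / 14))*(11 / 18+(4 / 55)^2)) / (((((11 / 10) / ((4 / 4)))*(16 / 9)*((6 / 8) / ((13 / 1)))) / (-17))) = -22252269 / 53240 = -417.96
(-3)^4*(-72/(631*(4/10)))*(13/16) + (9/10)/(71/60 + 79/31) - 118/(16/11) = -5533787/55528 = -99.66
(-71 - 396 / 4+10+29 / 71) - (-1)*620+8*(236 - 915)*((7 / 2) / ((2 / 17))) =-11441053 / 71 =-161141.59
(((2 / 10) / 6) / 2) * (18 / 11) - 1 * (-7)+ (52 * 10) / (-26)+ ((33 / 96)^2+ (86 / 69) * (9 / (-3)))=-21494807 / 1295360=-16.59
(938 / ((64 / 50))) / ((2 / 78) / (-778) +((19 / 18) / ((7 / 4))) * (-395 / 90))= -33619315275 / 121450424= -276.82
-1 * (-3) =3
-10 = -10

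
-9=-9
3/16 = 0.19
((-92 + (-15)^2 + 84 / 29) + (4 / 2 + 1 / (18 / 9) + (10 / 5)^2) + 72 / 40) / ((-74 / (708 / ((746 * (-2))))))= 7401609 / 8004580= 0.92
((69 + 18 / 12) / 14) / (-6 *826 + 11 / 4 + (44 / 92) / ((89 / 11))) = -96209 / 94632363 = -0.00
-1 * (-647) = 647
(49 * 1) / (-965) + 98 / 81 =90601 / 78165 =1.16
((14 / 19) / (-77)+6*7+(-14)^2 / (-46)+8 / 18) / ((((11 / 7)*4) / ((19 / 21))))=825761 / 150282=5.49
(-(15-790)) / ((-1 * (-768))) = 775 / 768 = 1.01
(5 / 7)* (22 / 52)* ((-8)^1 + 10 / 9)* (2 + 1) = -1705 / 273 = -6.25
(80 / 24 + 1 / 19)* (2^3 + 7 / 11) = 965 / 33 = 29.24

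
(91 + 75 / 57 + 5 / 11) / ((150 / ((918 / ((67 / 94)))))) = 278852598 / 350075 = 796.55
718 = 718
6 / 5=1.20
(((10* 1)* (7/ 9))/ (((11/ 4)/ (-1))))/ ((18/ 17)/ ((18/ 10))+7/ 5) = -23800/ 16731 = -1.42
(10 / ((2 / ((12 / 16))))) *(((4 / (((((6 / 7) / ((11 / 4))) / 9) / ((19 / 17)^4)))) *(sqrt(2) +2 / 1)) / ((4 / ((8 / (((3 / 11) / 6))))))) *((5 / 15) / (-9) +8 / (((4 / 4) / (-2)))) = -238976785355 / 250563 - 238976785355 *sqrt(2) / 501126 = -1628168.93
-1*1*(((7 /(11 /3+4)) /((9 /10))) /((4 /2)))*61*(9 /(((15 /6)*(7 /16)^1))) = -5856 /23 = -254.61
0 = 0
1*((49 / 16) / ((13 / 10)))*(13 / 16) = 1.91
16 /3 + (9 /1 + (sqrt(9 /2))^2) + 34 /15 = 211 /10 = 21.10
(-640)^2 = 409600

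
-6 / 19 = -0.32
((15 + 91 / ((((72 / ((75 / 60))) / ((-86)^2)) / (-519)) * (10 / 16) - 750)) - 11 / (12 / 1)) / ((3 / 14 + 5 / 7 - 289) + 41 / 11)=-1031674350707 / 21010641192234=-0.05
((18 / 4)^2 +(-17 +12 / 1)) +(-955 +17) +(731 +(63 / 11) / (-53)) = -447413 / 2332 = -191.86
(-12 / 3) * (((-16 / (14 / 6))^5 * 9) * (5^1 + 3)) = 73383542784 / 16807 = 4366248.75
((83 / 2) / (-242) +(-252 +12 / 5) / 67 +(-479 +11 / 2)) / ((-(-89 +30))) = -77405127 / 9566260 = -8.09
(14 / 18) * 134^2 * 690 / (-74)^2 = 7227290 / 4107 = 1759.75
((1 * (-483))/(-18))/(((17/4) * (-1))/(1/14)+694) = 161/3807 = 0.04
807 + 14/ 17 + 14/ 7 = 13767/ 17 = 809.82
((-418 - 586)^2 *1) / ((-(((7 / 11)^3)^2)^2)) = -3163586018588795536 / 13841287201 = -228561547.25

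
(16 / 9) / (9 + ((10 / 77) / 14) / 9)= 539 / 2729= 0.20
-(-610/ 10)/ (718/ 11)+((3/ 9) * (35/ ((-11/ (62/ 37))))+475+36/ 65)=27050973673/ 56984070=474.71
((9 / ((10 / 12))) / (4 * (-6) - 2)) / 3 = -9 / 65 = -0.14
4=4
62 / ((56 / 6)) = 93 / 14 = 6.64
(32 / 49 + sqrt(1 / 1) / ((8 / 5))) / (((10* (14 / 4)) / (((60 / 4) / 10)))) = 1503 / 27440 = 0.05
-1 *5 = -5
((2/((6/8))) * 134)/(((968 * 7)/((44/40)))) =67/1155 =0.06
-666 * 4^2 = -10656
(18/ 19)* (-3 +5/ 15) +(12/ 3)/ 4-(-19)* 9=3220/ 19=169.47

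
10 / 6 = 5 / 3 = 1.67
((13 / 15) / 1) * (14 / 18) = 91 / 135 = 0.67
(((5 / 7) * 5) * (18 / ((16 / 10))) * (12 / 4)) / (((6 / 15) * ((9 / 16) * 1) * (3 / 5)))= 6250 / 7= 892.86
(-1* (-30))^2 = 900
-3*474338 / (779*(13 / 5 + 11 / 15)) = -2134521 / 3895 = -548.02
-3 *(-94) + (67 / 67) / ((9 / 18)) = 284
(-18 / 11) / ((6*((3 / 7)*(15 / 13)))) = -91 / 165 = -0.55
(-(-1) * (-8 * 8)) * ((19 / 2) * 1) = -608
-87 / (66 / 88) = -116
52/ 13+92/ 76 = 99/ 19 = 5.21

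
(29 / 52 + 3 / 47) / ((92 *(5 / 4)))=1519 / 281060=0.01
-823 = -823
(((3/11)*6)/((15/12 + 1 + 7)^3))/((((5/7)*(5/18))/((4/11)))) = 0.00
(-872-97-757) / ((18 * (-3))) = 863 / 27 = 31.96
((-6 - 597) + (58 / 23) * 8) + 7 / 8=-107079 / 184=-581.95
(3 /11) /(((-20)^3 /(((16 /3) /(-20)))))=1 /110000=0.00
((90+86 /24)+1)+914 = 12103 /12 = 1008.58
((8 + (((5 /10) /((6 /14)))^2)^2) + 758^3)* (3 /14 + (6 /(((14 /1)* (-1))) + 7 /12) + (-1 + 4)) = 159734623990843 /108864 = 1467286008.15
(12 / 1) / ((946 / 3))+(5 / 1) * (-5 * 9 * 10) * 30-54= -31953024 / 473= -67553.96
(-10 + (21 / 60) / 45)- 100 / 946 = -4298689 / 425700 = -10.10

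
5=5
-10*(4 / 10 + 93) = -934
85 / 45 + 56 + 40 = 881 / 9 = 97.89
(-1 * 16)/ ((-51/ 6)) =32/ 17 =1.88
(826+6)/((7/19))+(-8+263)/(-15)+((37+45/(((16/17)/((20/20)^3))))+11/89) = 23187779/9968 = 2326.22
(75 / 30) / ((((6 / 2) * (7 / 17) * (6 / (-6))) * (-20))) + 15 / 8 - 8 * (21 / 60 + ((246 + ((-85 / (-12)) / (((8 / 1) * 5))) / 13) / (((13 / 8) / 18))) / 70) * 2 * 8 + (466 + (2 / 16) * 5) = -647222783 / 141960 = -4559.19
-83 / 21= -3.95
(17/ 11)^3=4913/ 1331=3.69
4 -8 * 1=-4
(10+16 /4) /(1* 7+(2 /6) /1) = 21 /11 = 1.91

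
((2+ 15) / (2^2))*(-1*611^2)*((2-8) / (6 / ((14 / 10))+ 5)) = 10251969 / 10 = 1025196.90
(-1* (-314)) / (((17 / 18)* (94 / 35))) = 123.79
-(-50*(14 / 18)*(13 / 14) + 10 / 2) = 280 / 9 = 31.11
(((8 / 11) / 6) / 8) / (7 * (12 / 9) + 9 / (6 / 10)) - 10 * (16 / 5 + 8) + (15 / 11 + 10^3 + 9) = 898.36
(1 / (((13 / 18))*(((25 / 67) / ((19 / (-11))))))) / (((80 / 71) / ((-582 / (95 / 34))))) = 1184.87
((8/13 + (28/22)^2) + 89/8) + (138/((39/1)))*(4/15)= 2699987/188760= 14.30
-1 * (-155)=155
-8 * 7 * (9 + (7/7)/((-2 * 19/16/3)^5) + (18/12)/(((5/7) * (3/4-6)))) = -3732911672/12380495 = -301.52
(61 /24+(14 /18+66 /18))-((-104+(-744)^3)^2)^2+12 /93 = -64205148606041485330656756559853601271 /2232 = -28765747583351919951011090000000000.00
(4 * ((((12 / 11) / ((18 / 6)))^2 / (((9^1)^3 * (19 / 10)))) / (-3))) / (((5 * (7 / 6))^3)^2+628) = -40960 / 12880599894921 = -0.00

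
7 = 7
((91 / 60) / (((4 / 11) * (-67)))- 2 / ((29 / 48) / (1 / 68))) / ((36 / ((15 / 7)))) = -879413 / 133180992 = -0.01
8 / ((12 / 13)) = 8.67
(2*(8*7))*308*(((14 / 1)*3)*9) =13039488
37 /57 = 0.65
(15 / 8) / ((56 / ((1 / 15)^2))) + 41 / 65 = 55117 / 87360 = 0.63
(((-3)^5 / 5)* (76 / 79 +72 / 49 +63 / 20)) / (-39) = 35001153 / 5032300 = 6.96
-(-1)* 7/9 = 7/9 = 0.78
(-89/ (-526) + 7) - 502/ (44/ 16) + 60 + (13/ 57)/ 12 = -228270305/ 1978812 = -115.36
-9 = -9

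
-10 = -10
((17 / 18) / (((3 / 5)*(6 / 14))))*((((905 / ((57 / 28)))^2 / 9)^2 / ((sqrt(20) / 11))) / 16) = 8433077951347472500*sqrt(5) / 69257922561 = 272271169.30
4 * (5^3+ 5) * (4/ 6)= 346.67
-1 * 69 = -69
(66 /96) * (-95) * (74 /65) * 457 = -3533981 /104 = -33980.59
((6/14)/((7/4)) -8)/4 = -95/49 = -1.94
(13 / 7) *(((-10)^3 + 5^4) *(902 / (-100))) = 87945 / 14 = 6281.79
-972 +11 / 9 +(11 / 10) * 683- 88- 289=-53683 / 90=-596.48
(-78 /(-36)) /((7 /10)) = 65 /21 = 3.10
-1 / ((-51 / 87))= 29 / 17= 1.71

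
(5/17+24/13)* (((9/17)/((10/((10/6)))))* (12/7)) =8514/26299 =0.32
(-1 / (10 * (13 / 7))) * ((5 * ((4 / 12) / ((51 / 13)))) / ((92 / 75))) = -175 / 9384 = -0.02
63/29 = 2.17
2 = 2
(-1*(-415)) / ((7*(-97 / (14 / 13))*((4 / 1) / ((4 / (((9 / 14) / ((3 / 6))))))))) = -5810 / 11349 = -0.51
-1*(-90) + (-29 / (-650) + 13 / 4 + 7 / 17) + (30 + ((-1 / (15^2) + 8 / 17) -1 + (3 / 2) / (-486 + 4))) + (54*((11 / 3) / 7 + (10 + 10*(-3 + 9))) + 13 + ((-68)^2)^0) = 66193748924 / 16777215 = 3945.46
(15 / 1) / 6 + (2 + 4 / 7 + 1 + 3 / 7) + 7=27 / 2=13.50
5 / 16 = 0.31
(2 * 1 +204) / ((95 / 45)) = 1854 / 19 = 97.58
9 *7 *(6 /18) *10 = 210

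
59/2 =29.50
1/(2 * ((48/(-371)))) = -371/96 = -3.86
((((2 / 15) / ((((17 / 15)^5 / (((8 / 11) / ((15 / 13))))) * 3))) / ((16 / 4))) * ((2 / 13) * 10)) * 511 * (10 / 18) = 25550000 / 15618427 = 1.64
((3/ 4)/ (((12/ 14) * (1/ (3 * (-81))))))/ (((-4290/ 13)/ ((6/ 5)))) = 0.77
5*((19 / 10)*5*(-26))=-1235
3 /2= 1.50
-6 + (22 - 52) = -36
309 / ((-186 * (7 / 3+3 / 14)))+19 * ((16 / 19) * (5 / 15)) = 46583 / 9951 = 4.68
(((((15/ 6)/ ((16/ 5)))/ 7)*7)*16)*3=75/ 2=37.50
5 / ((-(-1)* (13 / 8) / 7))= 280 / 13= 21.54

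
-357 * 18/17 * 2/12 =-63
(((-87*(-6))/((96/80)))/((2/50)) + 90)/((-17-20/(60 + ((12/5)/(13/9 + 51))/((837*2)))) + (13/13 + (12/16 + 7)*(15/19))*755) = 42535243380/20781073441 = 2.05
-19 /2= -9.50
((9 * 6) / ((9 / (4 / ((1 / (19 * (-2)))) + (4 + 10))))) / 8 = -207 / 2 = -103.50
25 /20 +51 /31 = 359 /124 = 2.90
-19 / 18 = -1.06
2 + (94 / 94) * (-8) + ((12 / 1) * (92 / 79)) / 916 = -108270 / 18091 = -5.98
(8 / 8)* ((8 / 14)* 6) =24 / 7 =3.43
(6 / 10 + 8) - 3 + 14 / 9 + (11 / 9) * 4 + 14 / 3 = 752 / 45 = 16.71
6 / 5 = 1.20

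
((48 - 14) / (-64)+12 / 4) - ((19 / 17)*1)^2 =11279 / 9248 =1.22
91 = 91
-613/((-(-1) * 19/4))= -2452/19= -129.05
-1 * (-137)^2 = -18769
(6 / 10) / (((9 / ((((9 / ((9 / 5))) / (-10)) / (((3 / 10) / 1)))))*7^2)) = -1 / 441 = -0.00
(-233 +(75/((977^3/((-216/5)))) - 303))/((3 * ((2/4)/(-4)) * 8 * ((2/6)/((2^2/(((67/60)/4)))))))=479865709178880/62482513811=7680.00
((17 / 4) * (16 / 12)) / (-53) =-17 / 159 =-0.11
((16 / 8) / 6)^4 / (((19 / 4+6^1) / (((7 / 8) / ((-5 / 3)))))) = -7 / 11610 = -0.00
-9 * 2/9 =-2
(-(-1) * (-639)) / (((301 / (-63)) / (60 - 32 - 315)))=-1650537 / 43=-38384.58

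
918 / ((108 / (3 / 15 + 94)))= 8007 / 10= 800.70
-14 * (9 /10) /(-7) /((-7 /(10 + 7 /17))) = -1593 /595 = -2.68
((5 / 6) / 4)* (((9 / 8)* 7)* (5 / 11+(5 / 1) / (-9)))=-175 / 1056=-0.17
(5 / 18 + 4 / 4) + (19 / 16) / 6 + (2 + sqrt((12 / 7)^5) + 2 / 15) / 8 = 36* sqrt(21) / 343 + 2509 / 1440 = 2.22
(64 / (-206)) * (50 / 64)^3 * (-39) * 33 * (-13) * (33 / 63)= -958546875 / 738304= -1298.31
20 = 20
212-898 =-686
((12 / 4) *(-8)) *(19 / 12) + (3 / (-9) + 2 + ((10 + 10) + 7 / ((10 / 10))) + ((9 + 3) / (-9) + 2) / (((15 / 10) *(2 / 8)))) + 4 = -32 / 9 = -3.56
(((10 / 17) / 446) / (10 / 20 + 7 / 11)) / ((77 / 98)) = 28 / 18955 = 0.00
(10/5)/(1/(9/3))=6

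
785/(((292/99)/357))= 27744255/292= 95014.57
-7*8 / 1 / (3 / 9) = -168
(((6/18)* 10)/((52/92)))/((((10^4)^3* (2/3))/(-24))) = -69/325000000000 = -0.00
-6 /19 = -0.32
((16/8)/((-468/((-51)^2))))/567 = -289/14742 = -0.02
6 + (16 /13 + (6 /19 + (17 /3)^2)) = 88159 /2223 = 39.66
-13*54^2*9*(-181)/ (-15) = -20584044/ 5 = -4116808.80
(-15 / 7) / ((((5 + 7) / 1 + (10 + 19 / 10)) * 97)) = -150 / 162281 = -0.00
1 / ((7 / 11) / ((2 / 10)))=11 / 35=0.31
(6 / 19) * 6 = 36 / 19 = 1.89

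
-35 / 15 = -7 / 3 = -2.33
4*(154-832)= -2712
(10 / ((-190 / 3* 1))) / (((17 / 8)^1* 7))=-24 / 2261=-0.01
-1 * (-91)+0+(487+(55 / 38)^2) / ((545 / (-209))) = -3999563 / 41420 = -96.56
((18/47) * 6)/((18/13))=78/47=1.66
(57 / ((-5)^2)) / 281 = 57 / 7025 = 0.01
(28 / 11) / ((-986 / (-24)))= 336 / 5423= 0.06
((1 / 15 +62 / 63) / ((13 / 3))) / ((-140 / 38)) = -6289 / 95550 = -0.07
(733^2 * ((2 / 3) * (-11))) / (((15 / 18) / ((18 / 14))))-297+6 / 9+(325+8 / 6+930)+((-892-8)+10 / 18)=-1914878921 / 315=-6078980.70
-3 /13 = -0.23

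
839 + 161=1000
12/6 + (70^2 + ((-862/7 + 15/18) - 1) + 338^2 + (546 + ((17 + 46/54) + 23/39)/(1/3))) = 195944137/1638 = 119624.02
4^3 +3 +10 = 77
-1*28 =-28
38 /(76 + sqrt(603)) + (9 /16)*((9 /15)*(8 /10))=428471 /517300-114*sqrt(67) /5173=0.65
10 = 10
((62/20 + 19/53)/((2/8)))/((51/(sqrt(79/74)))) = 611 * sqrt(5846)/166685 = 0.28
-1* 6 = -6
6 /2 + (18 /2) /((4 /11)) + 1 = 115 /4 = 28.75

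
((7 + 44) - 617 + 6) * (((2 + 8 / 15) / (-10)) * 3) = 2128 / 5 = 425.60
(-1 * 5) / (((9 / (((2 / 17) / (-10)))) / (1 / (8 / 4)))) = 1 / 306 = 0.00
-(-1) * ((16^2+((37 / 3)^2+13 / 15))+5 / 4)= 73841 / 180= 410.23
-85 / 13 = -6.54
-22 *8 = -176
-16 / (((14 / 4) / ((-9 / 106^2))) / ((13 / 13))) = 72 / 19663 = 0.00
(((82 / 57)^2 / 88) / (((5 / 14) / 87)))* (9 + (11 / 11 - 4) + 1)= 2388701 / 59565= 40.10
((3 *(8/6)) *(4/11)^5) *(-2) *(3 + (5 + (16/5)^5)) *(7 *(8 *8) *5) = -3940041097216/100656875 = -39143.29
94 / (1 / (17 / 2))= 799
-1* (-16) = 16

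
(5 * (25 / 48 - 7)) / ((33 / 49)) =-76195 / 1584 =-48.10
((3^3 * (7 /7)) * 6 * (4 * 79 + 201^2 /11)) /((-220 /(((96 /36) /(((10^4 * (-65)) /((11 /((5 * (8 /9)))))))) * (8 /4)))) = 10662111 /178750000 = 0.06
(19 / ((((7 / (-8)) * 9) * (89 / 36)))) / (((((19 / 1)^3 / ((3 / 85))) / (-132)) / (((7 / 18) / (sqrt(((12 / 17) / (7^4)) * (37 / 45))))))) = 17248 * sqrt(9435) / 101045705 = 0.02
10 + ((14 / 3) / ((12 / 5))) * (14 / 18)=1865 / 162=11.51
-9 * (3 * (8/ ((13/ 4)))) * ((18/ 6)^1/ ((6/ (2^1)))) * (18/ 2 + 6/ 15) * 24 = -974592/ 65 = -14993.72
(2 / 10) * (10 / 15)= 2 / 15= 0.13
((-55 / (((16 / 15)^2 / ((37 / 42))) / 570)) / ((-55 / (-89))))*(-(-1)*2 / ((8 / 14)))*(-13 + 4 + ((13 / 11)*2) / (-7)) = 50608882125 / 39424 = 1283707.44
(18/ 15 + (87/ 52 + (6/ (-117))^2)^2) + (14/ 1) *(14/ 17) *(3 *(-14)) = -480.23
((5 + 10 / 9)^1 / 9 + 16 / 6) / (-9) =-271 / 729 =-0.37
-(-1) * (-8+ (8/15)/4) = -118/15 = -7.87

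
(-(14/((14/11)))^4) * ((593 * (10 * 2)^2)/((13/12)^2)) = -500089708800/169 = -2959110702.96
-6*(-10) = 60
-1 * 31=-31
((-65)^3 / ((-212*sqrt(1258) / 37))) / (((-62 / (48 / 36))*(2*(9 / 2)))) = -274625*sqrt(1258) / 3016548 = -3.23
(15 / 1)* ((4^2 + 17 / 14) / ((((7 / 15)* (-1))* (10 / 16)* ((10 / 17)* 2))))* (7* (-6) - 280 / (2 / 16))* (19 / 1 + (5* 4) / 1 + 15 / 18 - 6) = 58099557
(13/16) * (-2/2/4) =-13/64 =-0.20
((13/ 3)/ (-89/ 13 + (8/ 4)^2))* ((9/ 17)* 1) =-507/ 629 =-0.81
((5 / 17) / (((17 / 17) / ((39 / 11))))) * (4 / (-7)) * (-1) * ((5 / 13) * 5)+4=5.15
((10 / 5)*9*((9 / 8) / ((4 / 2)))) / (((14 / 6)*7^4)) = 243 / 134456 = 0.00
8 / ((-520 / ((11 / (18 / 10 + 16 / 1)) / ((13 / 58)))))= -638 / 15041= -0.04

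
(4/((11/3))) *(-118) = -1416/11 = -128.73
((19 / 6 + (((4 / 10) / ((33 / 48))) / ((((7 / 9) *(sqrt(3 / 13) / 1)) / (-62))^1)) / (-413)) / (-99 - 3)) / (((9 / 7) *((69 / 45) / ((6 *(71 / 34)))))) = -0.21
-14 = -14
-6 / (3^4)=-2 / 27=-0.07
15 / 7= 2.14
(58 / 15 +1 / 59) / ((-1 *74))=-3437 / 65490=-0.05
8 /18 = 4 /9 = 0.44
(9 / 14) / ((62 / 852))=8.83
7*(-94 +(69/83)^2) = -4499635/6889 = -653.16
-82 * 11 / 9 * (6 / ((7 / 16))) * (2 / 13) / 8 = -7216 / 273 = -26.43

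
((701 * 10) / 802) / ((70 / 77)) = 7711 / 802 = 9.61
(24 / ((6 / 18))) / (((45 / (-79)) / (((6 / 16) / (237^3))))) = -1 / 280845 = -0.00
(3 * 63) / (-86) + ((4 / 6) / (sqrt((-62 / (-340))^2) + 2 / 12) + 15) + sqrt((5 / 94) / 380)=sqrt(1786) / 3572 + 112609 / 7654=14.72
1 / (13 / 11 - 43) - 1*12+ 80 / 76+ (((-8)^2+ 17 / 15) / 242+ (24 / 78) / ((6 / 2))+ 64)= 734150161 / 13748020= 53.40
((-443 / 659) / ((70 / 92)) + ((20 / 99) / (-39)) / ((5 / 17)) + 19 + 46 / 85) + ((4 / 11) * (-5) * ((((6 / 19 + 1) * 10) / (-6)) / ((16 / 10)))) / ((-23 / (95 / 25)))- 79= -4232150918533 / 69640200630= -60.77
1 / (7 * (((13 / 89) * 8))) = 89 / 728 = 0.12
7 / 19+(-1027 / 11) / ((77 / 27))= -520922 / 16093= -32.37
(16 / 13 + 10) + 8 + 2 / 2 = 263 / 13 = 20.23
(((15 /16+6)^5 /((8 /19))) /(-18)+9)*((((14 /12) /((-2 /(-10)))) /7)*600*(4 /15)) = -281512.38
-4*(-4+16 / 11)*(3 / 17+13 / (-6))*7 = -141.85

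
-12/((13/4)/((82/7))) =-3936/91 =-43.25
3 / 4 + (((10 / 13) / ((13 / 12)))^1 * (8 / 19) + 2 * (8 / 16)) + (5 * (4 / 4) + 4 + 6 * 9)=835489 / 12844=65.05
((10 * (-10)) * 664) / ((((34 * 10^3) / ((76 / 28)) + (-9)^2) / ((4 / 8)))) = -630800 / 239539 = -2.63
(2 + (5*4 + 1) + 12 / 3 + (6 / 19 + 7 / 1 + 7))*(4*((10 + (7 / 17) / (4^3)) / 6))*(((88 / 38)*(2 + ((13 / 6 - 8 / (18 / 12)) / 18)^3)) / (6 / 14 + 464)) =29007550362175 / 10582316471808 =2.74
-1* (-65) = 65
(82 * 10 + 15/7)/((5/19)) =21869/7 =3124.14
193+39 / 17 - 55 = 2385 / 17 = 140.29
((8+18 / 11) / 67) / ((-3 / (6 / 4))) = -53 / 737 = -0.07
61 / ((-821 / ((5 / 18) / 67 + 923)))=-67901723 / 990126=-68.58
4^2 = 16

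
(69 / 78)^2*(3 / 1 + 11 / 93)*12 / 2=76705 / 5239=14.64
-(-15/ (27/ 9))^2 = -25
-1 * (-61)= 61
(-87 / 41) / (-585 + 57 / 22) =638 / 175111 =0.00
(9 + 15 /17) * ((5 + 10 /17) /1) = 15960 /289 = 55.22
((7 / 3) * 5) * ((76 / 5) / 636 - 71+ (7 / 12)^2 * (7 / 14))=-37827377 / 45792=-826.07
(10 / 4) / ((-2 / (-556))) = 695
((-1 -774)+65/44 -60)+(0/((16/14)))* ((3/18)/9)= -36675/44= -833.52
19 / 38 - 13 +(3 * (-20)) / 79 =-2095 / 158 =-13.26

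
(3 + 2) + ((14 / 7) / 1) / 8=21 / 4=5.25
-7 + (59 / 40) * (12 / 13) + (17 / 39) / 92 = -101069 / 17940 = -5.63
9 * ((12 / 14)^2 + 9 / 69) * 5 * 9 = 394875 / 1127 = 350.38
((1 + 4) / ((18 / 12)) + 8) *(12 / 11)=136 / 11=12.36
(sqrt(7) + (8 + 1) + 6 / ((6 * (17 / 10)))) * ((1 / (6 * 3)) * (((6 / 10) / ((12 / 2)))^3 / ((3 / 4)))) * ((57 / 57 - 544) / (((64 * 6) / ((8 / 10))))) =-29503 / 36720000 - 181 * sqrt(7) / 2160000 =-0.00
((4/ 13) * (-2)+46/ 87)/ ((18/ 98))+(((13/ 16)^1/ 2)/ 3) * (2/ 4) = -263219/ 651456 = -0.40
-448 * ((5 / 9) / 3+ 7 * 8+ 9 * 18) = -2639168 / 27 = -97746.96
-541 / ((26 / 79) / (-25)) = 41095.19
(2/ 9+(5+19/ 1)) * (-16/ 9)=-3488/ 81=-43.06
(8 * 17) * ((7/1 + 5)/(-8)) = -204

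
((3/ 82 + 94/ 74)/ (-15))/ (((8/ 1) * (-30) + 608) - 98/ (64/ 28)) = -3172/ 11837151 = -0.00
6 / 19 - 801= -15213 / 19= -800.68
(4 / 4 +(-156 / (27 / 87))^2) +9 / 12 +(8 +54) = 9098551 / 36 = 252737.53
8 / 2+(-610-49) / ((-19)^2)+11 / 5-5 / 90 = 140323 / 32490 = 4.32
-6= -6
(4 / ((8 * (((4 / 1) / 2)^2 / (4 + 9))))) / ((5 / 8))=13 / 5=2.60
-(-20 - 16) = 36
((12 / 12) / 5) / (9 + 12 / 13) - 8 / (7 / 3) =-15389 / 4515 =-3.41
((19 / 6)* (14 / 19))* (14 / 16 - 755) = -14077 / 8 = -1759.62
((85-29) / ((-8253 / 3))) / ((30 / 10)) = -8 / 1179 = -0.01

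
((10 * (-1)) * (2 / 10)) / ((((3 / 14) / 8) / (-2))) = 448 / 3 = 149.33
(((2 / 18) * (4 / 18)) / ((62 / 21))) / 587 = 7 / 491319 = 0.00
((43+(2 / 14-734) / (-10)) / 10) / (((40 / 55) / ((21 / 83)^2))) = 5645871 / 5511200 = 1.02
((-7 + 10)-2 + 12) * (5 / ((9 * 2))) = 65 / 18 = 3.61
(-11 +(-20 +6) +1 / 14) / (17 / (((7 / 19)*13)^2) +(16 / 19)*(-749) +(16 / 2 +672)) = -0.50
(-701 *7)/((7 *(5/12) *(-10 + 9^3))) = -8412/3595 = -2.34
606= 606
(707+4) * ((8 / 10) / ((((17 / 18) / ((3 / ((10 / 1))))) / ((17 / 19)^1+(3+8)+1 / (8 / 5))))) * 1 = 36531891 / 16150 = 2262.04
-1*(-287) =287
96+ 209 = 305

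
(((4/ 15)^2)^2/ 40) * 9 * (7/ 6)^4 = 4802/ 2278125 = 0.00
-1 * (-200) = 200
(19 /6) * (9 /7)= 57 /14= 4.07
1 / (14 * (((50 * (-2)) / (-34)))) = 17 / 700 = 0.02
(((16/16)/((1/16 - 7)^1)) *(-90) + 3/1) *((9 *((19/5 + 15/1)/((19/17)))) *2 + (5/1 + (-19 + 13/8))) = 130437837/28120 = 4638.61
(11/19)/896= 11/17024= 0.00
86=86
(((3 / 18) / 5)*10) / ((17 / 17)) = 1 / 3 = 0.33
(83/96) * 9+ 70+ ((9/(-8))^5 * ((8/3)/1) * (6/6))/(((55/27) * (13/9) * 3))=226198957/2928640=77.24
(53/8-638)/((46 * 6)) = -5051/2208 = -2.29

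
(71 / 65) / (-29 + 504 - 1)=71 / 30810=0.00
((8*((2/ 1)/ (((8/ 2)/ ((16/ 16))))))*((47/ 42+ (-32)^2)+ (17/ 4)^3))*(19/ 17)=28137727/ 5712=4926.07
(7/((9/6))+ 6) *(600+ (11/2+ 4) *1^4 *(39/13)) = 6704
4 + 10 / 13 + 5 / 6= 437 / 78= 5.60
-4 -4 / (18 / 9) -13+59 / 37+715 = 25811 / 37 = 697.59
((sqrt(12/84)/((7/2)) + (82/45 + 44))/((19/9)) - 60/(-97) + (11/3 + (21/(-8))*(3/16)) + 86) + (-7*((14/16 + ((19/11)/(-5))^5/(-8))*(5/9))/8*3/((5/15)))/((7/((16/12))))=18*sqrt(7)/931 + 7890722080555219/71236078320000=110.82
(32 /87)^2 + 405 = 3066469 /7569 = 405.14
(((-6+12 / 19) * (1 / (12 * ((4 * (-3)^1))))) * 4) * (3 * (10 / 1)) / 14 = 85 / 266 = 0.32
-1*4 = -4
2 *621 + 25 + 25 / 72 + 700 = 141649 / 72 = 1967.35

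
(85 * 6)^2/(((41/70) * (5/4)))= 355258.54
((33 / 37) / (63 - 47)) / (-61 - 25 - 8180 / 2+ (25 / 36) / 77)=-22869 / 1713225356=-0.00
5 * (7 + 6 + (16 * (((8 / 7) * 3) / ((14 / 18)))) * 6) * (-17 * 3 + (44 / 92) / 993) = -124474000970 / 1119111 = -111225.79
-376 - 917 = -1293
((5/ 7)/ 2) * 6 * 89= 190.71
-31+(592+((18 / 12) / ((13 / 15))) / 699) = 561.00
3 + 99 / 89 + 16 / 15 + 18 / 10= 9317 / 1335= 6.98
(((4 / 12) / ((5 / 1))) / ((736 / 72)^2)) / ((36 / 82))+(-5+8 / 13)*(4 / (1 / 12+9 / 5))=-1157694513 / 124336160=-9.31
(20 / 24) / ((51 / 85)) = 25 / 18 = 1.39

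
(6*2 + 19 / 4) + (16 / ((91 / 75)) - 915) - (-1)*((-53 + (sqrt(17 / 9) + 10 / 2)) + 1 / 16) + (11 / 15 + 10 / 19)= -386635261 / 414960 + sqrt(17) / 3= -930.37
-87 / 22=-3.95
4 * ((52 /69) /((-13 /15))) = -80 /23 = -3.48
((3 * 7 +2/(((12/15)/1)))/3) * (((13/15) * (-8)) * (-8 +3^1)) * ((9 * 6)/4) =3666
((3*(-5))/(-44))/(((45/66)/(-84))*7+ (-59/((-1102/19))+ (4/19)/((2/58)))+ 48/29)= 16530/422857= 0.04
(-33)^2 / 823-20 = -15371 / 823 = -18.68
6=6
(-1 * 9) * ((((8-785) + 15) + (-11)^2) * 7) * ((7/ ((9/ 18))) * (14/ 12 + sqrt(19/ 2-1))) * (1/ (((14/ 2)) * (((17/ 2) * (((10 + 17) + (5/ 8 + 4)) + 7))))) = 502544/ 1751 + 215376 * sqrt(34)/ 1751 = 1004.22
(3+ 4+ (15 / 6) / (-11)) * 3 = 447 / 22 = 20.32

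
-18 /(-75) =6 /25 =0.24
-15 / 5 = -3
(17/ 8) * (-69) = -1173/ 8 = -146.62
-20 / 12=-5 / 3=-1.67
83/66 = 1.26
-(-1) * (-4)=-4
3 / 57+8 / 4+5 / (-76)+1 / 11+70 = 60257 / 836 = 72.08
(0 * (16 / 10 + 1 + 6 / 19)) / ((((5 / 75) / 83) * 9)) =0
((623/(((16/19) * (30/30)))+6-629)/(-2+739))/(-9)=-623/35376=-0.02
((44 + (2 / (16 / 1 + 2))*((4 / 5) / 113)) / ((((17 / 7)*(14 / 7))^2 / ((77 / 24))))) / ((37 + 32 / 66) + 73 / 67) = 347190382 / 2238147495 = 0.16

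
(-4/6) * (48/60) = -8/15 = -0.53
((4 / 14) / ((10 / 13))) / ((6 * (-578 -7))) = -1 / 9450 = -0.00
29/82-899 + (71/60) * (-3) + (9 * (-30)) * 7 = -2289601/820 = -2792.20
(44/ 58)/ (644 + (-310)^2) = 11/ 1402788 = 0.00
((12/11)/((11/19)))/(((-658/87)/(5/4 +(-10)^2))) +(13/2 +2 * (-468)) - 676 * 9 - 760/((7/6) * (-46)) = -6431739877/915607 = -7024.56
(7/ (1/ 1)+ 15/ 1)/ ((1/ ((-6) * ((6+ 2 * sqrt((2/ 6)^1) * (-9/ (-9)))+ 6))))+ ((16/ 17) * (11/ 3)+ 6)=-80302/ 51-88 * sqrt(3)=-1726.97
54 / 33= 18 / 11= 1.64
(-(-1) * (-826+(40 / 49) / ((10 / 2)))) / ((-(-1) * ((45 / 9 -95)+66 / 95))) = 1922135 / 207858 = 9.25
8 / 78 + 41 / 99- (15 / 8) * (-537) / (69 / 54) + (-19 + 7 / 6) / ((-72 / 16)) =281494427 / 355212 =792.47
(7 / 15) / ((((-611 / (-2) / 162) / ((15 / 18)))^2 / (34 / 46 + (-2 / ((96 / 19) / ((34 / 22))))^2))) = 6746255775 / 66492949952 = 0.10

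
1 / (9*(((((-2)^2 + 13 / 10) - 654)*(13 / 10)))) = -100 / 758979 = -0.00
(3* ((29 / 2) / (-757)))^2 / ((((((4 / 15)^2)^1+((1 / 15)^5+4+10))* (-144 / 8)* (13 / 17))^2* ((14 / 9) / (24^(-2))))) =15572700087890625 / 158517024845684334854076416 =0.00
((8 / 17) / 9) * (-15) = -40 / 51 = -0.78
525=525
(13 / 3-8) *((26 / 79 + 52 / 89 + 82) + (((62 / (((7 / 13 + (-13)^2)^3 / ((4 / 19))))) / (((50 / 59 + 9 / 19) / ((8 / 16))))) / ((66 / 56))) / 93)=-57193513582862655655 / 188126817415944588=-304.02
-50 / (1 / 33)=-1650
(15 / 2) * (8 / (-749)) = -0.08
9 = 9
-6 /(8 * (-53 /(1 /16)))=3 /3392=0.00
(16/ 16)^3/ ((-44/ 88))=-2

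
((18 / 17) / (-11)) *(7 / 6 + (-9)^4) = -118119 / 187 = -631.65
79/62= 1.27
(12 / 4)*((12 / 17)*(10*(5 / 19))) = 1800 / 323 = 5.57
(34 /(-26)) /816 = -1 /624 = -0.00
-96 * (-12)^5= 23887872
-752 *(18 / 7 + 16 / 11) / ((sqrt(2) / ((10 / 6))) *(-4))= 145700 *sqrt(2) / 231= 892.00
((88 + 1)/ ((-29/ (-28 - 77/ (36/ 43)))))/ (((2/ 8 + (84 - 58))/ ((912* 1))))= 12791.99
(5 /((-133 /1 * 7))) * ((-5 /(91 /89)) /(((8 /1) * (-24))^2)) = 2225 /3123154944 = 0.00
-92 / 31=-2.97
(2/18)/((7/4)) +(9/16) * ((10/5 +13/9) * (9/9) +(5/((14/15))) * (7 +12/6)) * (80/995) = 2.40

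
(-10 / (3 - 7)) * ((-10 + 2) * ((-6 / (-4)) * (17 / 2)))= -255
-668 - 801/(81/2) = -6190/9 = -687.78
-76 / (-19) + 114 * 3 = 346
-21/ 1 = -21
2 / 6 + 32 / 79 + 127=30274 / 237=127.74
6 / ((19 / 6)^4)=7776 / 130321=0.06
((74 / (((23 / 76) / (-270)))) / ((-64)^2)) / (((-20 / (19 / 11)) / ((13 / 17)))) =4688307 / 4404224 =1.06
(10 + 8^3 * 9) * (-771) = -3560478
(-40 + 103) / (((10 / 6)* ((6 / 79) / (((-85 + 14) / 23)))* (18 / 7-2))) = -2473569 / 920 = -2688.66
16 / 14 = 8 / 7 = 1.14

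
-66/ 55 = -6/ 5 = -1.20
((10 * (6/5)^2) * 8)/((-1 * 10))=-288/25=-11.52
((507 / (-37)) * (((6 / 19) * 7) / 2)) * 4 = -42588 / 703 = -60.58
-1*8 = -8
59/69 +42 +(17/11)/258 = 932571/21758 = 42.86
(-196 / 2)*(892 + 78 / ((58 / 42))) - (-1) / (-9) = -24260321 / 261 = -92951.42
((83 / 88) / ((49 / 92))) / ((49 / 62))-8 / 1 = -152109 / 26411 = -5.76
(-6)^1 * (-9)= 54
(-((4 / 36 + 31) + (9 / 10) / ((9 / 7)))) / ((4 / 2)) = -2863 / 180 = -15.91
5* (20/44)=25/11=2.27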